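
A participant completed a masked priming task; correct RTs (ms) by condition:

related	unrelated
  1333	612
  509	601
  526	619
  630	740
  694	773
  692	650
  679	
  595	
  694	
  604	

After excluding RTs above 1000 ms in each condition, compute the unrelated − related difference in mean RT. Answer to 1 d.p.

41.1 ms

related: exclude 1333
M(related) = 5623/9 = 624.778
M(unrelated) = 3995/6 = 665.833
Difference = 665.833 − 624.778 = 41.056 ms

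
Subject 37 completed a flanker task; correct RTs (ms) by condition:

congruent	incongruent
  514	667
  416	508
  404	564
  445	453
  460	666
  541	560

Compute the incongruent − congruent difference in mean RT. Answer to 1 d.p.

106.3 ms

M(congruent) = 2780/6 = 463.333
M(incongruent) = 3418/6 = 569.667
Difference = 569.667 − 463.333 = 106.333 ms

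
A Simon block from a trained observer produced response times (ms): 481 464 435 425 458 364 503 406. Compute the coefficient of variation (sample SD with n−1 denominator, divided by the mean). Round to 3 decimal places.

n = 8, Σ = 3536, M = 442.0000
Σ(x−M)² = 13700.000; s = √(13700.000/7) = 44.2396
CV = 44.2396 / 442.0000 = 0.10009

0.100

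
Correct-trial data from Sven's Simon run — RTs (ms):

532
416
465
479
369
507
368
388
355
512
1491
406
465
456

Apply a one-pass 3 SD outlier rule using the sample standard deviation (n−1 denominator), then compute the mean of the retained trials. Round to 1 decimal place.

439.8 ms

n = 14, ΣRT = 7209, M = 514.929
Σ(x−M)² = 1069050.93; s = √(1069050.93/13) = 286.766
Cutoffs: 514.929 ± 3·286.766 → [-345.4, 1375.2]
Outside: 1491 → excluded.
Retained (n=13): Σ = 5718, mean = 5718/13 = 439.846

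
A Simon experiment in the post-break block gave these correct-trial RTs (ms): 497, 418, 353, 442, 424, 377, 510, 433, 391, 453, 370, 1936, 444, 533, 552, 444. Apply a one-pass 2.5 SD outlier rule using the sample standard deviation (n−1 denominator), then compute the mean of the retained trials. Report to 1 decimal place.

n = 16, ΣRT = 8577, M = 536.062
Σ(x−M)² = 2139542.94; s = √(2139542.94/15) = 377.672
Cutoffs: 536.062 ± 2.5·377.672 → [-408.1, 1480.2]
Outside: 1936 → excluded.
Retained (n=15): Σ = 6641, mean = 6641/15 = 442.733

442.7 ms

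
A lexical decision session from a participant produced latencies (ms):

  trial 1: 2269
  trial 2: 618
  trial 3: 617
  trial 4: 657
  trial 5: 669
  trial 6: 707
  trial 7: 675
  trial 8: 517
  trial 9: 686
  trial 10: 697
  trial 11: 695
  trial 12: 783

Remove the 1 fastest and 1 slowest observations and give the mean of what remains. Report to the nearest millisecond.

680 ms

Sorted: 517, 617, 618, 657, 669, 675, 686, 695, 697, 707, 783, 2269
Drop lowest 1 (517) and highest 1 (2269)
Remaining (n=10): Σ = 6804, mean = 6804/10 = 680.400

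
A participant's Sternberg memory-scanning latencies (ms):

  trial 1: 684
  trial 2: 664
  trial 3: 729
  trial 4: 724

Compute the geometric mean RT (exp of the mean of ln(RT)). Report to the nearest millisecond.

ln(RT): 6.5280, 6.4983, 6.5917, 6.5848
Mean ln(RT) = 26.2027/4 = 6.55068
Geometric mean = exp(6.55068) = 699.72 ms

700 ms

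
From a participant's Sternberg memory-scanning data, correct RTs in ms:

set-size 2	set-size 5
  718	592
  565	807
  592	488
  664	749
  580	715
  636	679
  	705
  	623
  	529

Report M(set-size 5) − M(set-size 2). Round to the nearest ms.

M(set-size 2) = 3755/6 = 625.833
M(set-size 5) = 5887/9 = 654.111
Difference = 654.111 − 625.833 = 28.278 ms

28 ms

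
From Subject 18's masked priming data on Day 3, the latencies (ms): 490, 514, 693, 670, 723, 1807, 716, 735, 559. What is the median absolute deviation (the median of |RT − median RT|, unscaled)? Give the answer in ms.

42 ms

Sorted: 490, 514, 559, 670, 693, 716, 723, 735, 1807 → median = 693
|x − 693|: 203, 179, 0, 23, 30, 1114, 23, 42, 134
Sorted deviations: 0, 23, 23, 30, 42, 134, 179, 203, 1114 → MAD = 42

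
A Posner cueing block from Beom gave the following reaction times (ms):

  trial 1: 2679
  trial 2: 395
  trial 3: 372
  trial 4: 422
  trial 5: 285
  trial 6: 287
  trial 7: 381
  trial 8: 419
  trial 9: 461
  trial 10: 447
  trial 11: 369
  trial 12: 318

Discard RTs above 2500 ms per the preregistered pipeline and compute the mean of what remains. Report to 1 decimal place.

377.8 ms

Excluded: 2679
Retained (n=11): Σ = 4156
Mean = 4156/11 = 377.8182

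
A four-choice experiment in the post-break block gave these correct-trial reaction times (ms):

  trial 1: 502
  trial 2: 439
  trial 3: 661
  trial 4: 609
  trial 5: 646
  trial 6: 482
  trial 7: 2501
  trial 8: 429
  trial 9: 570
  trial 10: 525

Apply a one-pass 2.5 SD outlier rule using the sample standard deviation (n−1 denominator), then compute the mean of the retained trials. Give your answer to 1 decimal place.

n = 10, ΣRT = 7364, M = 736.400
Σ(x−M)² = 3518884.40; s = √(3518884.40/9) = 625.290
Cutoffs: 736.400 ± 2.5·625.290 → [-826.8, 2299.6]
Outside: 2501 → excluded.
Retained (n=9): Σ = 4863, mean = 4863/9 = 540.333

540.3 ms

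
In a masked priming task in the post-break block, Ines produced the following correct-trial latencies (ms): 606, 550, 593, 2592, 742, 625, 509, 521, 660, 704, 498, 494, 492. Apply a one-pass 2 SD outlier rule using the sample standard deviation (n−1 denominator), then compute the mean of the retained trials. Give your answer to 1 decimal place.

582.8 ms

n = 13, ΣRT = 9586, M = 737.385
Σ(x−M)² = 3808311.08; s = √(3808311.08/12) = 563.346
Cutoffs: 737.385 ± 2·563.346 → [-389.3, 1864.1]
Outside: 2592 → excluded.
Retained (n=12): Σ = 6994, mean = 6994/12 = 582.833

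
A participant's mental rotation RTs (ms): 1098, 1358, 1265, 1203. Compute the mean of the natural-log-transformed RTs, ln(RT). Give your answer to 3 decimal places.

ln(RT): 7.0012, 7.2138, 7.1428, 7.0926
Σ ln(RT) = 28.4504
Mean = 28.4504/4 = 7.11260

7.113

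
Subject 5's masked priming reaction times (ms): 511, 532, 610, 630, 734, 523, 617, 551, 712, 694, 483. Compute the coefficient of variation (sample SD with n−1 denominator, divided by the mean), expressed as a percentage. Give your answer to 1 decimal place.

n = 11, Σ = 6597, M = 599.7273
Σ(x−M)² = 75188.182; s = √(75188.182/10) = 86.7111
CV = 86.7111 / 599.7273 = 0.14458 = 14.458%

14.5%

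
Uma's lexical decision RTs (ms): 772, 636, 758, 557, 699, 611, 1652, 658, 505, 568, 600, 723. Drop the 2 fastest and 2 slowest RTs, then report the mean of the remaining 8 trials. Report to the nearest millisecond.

Sorted: 505, 557, 568, 600, 611, 636, 658, 699, 723, 758, 772, 1652
Drop lowest 2 (505, 557) and highest 2 (772, 1652)
Remaining (n=8): Σ = 5253, mean = 5253/8 = 656.625

657 ms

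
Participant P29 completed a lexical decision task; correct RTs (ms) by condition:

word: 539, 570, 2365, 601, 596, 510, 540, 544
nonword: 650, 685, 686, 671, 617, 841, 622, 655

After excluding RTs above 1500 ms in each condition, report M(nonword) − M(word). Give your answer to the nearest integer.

121 ms

word: exclude 2365
M(word) = 3900/7 = 557.143
M(nonword) = 5427/8 = 678.375
Difference = 678.375 − 557.143 = 121.232 ms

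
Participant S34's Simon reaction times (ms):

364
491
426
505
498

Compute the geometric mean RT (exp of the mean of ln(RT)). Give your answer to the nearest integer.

453 ms

ln(RT): 5.8972, 6.1964, 6.0544, 6.2246, 6.2106
Mean ln(RT) = 30.5832/5 = 6.11664
Geometric mean = exp(6.11664) = 453.34 ms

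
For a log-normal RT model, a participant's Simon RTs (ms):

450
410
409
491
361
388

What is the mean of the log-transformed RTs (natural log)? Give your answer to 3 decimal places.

ln(RT): 6.1092, 6.0162, 6.0137, 6.1964, 5.8889, 5.9610
Σ ln(RT) = 36.1854
Mean = 36.1854/6 = 6.03091

6.031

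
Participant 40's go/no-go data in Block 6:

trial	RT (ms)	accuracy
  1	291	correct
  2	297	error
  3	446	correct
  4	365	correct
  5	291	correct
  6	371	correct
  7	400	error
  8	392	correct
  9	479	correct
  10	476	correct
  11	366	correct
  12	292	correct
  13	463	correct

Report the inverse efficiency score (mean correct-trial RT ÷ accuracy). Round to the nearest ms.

Correct trials (n=11): 291, 446, 365, 291, 371, 392, 479, 476, 366, 292, 463
Mean correct RT = 4232/11 = 384.7273 ms
Proportion correct = 11/13
IES = 384.7273 / (11/13) = 454.678 ms

455 ms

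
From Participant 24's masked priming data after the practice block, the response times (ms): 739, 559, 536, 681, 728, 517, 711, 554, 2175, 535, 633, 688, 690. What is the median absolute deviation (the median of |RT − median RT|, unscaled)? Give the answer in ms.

Sorted: 517, 535, 536, 554, 559, 633, 681, 688, 690, 711, 728, 739, 2175 → median = 681
|x − 681|: 58, 122, 145, 0, 47, 164, 30, 127, 1494, 146, 48, 7, 9
Sorted deviations: 0, 7, 9, 30, 47, 48, 58, 122, 127, 145, 146, 164, 1494 → MAD = 58

58 ms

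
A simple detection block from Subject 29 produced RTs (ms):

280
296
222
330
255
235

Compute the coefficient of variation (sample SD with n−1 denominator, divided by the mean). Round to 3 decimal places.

n = 6, Σ = 1618, M = 269.6667
Σ(x−M)² = 8129.333; s = √(8129.333/5) = 40.3220
CV = 40.3220 / 269.6667 = 0.14953

0.150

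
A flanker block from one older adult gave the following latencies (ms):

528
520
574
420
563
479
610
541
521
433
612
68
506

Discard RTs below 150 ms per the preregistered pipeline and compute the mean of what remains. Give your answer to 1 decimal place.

525.6 ms

Excluded: 68
Retained (n=12): Σ = 6307
Mean = 6307/12 = 525.5833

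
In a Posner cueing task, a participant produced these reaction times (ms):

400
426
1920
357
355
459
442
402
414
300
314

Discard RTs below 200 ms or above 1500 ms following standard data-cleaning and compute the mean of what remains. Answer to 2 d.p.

Excluded: 1920
Retained (n=10): Σ = 3869
Mean = 3869/10 = 386.9000

386.90 ms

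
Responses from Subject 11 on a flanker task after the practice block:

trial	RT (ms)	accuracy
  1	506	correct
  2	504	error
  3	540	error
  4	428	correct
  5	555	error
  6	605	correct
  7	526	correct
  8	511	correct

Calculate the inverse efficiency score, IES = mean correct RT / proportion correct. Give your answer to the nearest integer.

Correct trials (n=5): 506, 428, 605, 526, 511
Mean correct RT = 2576/5 = 515.2000 ms
Proportion correct = 5/8
IES = 515.2000 / (5/8) = 824.320 ms

824 ms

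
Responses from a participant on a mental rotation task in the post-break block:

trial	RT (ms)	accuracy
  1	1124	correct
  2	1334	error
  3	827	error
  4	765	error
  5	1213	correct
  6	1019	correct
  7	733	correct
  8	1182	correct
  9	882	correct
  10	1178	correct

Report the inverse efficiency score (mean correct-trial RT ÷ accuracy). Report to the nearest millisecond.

1496 ms

Correct trials (n=7): 1124, 1213, 1019, 733, 1182, 882, 1178
Mean correct RT = 7331/7 = 1047.2857 ms
Proportion correct = 7/10
IES = 1047.2857 / (7/10) = 1496.122 ms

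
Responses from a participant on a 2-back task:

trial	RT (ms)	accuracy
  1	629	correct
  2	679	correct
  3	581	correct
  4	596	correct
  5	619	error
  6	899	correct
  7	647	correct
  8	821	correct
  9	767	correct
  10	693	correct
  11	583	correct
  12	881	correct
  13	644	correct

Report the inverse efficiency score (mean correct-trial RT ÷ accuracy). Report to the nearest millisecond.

Correct trials (n=12): 629, 679, 581, 596, 899, 647, 821, 767, 693, 583, 881, 644
Mean correct RT = 8420/12 = 701.6667 ms
Proportion correct = 12/13
IES = 701.6667 / (12/13) = 760.139 ms

760 ms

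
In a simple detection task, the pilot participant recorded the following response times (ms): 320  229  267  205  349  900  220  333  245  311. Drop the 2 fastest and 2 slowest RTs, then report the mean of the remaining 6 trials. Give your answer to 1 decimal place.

Sorted: 205, 220, 229, 245, 267, 311, 320, 333, 349, 900
Drop lowest 2 (205, 220) and highest 2 (349, 900)
Remaining (n=6): Σ = 1705, mean = 1705/6 = 284.167

284.2 ms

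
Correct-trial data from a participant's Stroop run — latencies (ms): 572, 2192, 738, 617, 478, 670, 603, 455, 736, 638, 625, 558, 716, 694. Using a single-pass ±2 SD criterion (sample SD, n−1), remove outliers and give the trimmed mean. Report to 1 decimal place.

623.1 ms

n = 14, ΣRT = 10292, M = 735.143
Σ(x−M)² = 2384329.71; s = √(2384329.71/13) = 428.264
Cutoffs: 735.143 ± 2·428.264 → [-121.4, 1591.7]
Outside: 2192 → excluded.
Retained (n=13): Σ = 8100, mean = 8100/13 = 623.077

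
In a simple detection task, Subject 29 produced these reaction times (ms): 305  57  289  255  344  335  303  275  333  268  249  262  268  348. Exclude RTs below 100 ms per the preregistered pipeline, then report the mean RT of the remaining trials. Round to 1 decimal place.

Excluded: 57
Retained (n=13): Σ = 3834
Mean = 3834/13 = 294.9231

294.9 ms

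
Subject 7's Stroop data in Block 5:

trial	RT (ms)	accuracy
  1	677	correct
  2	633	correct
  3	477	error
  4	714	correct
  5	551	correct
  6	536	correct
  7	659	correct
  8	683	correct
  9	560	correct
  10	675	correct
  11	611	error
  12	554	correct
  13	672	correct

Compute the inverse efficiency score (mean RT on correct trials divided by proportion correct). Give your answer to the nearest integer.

743 ms

Correct trials (n=11): 677, 633, 714, 551, 536, 659, 683, 560, 675, 554, 672
Mean correct RT = 6914/11 = 628.5455 ms
Proportion correct = 11/13
IES = 628.5455 / (11/13) = 742.826 ms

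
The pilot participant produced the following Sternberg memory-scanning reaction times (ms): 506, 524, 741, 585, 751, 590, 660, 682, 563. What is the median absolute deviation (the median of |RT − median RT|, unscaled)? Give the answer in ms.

Sorted: 506, 524, 563, 585, 590, 660, 682, 741, 751 → median = 590
|x − 590|: 84, 66, 151, 5, 161, 0, 70, 92, 27
Sorted deviations: 0, 5, 27, 66, 70, 84, 92, 151, 161 → MAD = 70

70 ms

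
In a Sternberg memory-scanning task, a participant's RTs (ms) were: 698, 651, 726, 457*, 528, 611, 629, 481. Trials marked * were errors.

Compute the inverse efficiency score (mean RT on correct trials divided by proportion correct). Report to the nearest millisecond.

Correct trials (n=7): 698, 651, 726, 528, 611, 629, 481
Mean correct RT = 4324/7 = 617.7143 ms
Proportion correct = 7/8
IES = 617.7143 / (7/8) = 705.959 ms

706 ms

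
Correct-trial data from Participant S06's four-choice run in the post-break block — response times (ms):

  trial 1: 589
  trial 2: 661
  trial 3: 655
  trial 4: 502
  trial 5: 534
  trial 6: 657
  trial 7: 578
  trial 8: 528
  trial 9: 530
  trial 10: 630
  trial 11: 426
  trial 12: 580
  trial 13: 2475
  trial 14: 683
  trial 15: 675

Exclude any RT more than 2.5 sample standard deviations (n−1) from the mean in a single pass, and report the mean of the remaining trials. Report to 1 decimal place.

n = 15, ΣRT = 10703, M = 713.533
Σ(x−M)² = 3401011.73; s = √(3401011.73/14) = 492.879
Cutoffs: 713.533 ± 2.5·492.879 → [-518.7, 1945.7]
Outside: 2475 → excluded.
Retained (n=14): Σ = 8228, mean = 8228/14 = 587.714

587.7 ms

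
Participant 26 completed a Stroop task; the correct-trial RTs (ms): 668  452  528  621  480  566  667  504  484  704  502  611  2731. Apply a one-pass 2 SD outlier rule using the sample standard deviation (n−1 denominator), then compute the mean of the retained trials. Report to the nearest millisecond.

566 ms

n = 13, ΣRT = 9518, M = 732.154
Σ(x−M)² = 4409531.69; s = √(4409531.69/12) = 606.186
Cutoffs: 732.154 ± 2·606.186 → [-480.2, 1944.5]
Outside: 2731 → excluded.
Retained (n=12): Σ = 6787, mean = 6787/12 = 565.583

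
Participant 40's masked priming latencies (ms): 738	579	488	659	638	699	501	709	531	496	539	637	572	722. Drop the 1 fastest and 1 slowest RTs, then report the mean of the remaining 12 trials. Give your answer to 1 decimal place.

Sorted: 488, 496, 501, 531, 539, 572, 579, 637, 638, 659, 699, 709, 722, 738
Drop lowest 1 (488) and highest 1 (738)
Remaining (n=12): Σ = 7282, mean = 7282/12 = 606.833

606.8 ms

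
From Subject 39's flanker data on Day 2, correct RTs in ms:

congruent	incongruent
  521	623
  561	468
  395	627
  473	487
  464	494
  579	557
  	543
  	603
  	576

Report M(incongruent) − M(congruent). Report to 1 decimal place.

54.3 ms

M(congruent) = 2993/6 = 498.833
M(incongruent) = 4978/9 = 553.111
Difference = 553.111 − 498.833 = 54.278 ms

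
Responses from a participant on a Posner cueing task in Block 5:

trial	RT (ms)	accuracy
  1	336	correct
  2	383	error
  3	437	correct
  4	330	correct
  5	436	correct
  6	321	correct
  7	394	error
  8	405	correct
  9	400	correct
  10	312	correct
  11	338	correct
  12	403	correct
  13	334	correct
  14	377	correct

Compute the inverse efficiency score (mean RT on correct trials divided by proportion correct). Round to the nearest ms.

431 ms

Correct trials (n=12): 336, 437, 330, 436, 321, 405, 400, 312, 338, 403, 334, 377
Mean correct RT = 4429/12 = 369.0833 ms
Proportion correct = 12/14
IES = 369.0833 / (12/14) = 430.597 ms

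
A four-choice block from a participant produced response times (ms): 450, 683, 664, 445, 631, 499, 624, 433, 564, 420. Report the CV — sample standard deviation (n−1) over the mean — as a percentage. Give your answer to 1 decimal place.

19.1%

n = 10, Σ = 5413, M = 541.3000
Σ(x−M)² = 96376.100; s = √(96376.100/9) = 103.4817
CV = 103.4817 / 541.3000 = 0.19117 = 19.117%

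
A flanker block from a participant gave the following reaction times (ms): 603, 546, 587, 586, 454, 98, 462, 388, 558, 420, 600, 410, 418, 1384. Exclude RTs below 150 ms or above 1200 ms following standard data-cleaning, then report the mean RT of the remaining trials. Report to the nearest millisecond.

503 ms

Excluded: 98, 1384
Retained (n=12): Σ = 6032
Mean = 6032/12 = 502.6667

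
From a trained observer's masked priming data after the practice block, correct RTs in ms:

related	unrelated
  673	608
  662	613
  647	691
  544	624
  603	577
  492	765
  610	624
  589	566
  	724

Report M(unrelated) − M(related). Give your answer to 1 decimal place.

M(related) = 4820/8 = 602.500
M(unrelated) = 5792/9 = 643.556
Difference = 643.556 − 602.500 = 41.056 ms

41.1 ms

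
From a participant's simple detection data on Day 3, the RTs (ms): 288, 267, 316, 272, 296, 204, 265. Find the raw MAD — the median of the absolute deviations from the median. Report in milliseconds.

Sorted: 204, 265, 267, 272, 288, 296, 316 → median = 272
|x − 272|: 16, 5, 44, 0, 24, 68, 7
Sorted deviations: 0, 5, 7, 16, 24, 44, 68 → MAD = 16

16 ms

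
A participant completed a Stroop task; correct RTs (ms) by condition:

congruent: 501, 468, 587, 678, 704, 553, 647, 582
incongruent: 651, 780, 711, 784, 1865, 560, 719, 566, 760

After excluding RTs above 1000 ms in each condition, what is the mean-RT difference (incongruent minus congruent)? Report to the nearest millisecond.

101 ms

incongruent: exclude 1865
M(congruent) = 4720/8 = 590.000
M(incongruent) = 5531/8 = 691.375
Difference = 691.375 − 590.000 = 101.375 ms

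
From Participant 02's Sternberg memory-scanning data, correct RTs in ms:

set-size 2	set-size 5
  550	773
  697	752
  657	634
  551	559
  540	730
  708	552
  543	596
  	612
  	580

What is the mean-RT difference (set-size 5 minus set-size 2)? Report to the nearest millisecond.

37 ms

M(set-size 2) = 4246/7 = 606.571
M(set-size 5) = 5788/9 = 643.111
Difference = 643.111 − 606.571 = 36.540 ms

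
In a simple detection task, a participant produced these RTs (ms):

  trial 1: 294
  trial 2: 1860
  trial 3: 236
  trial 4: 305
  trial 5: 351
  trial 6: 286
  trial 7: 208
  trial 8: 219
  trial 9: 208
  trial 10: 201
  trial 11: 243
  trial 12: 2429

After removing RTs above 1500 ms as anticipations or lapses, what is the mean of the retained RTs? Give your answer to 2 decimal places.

255.10 ms

Excluded: 1860, 2429
Retained (n=10): Σ = 2551
Mean = 2551/10 = 255.1000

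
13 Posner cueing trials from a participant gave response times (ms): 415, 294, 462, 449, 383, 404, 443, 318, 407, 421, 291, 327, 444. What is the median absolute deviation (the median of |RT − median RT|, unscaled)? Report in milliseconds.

Sorted: 291, 294, 318, 327, 383, 404, 407, 415, 421, 443, 444, 449, 462 → median = 407
|x − 407|: 8, 113, 55, 42, 24, 3, 36, 89, 0, 14, 116, 80, 37
Sorted deviations: 0, 3, 8, 14, 24, 36, 37, 42, 55, 80, 89, 113, 116 → MAD = 37

37 ms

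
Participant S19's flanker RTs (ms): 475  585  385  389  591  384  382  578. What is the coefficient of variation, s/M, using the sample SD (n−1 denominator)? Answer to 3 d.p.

n = 8, Σ = 3769, M = 471.1250
Σ(x−M)² = 68470.875; s = √(68470.875/7) = 98.9017
CV = 98.9017 / 471.1250 = 0.20993

0.210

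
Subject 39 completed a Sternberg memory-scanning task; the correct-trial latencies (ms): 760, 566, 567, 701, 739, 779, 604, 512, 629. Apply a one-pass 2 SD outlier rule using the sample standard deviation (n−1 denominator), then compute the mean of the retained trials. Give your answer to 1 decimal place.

n = 9, ΣRT = 5857, M = 650.778
Σ(x−M)² = 74803.56; s = √(74803.56/8) = 96.698
Cutoffs: 650.778 ± 2·96.698 → [457.4, 844.2]
No RTs fall outside the cutoffs; all 9 retained. Mean = 5857/9 = 650.778

650.8 ms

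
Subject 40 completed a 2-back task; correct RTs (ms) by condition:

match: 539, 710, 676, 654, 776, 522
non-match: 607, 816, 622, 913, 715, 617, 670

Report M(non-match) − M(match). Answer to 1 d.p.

62.4 ms

M(match) = 3877/6 = 646.167
M(non-match) = 4960/7 = 708.571
Difference = 708.571 − 646.167 = 62.405 ms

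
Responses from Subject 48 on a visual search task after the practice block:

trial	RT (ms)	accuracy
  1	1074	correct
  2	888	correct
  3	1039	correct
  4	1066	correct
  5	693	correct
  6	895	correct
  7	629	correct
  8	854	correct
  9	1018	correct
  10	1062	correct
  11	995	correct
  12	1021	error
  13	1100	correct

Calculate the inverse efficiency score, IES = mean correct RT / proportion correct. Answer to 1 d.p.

1021.3 ms

Correct trials (n=12): 1074, 888, 1039, 1066, 693, 895, 629, 854, 1018, 1062, 995, 1100
Mean correct RT = 11313/12 = 942.7500 ms
Proportion correct = 12/13
IES = 942.7500 / (12/13) = 1021.312 ms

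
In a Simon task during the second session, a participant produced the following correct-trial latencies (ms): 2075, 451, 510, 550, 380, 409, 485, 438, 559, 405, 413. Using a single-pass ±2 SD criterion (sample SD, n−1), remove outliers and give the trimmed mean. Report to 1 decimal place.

n = 11, ΣRT = 6675, M = 606.818
Σ(x−M)² = 2406939.64; s = √(2406939.64/10) = 490.606
Cutoffs: 606.818 ± 2·490.606 → [-374.4, 1588.0]
Outside: 2075 → excluded.
Retained (n=10): Σ = 4600, mean = 4600/10 = 460.000

460.0 ms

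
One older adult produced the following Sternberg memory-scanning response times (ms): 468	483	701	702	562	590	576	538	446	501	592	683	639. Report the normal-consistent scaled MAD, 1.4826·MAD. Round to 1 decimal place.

111.2 ms

Sorted: 446, 468, 483, 501, 538, 562, 576, 590, 592, 639, 683, 701, 702 → median = 576
|x − 576| sorted: 0, 14, 14, 16, 38, 63, 75, 93, 107, 108, 125, 126, 130 → MAD = 75
Robust SD ≈ 1.4826 × 75 = 111.195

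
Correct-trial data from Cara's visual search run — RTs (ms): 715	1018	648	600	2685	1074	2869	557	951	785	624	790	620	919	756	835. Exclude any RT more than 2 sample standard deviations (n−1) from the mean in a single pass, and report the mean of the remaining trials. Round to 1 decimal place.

n = 16, ΣRT = 16446, M = 1027.875
Σ(x−M)² = 7358955.75; s = √(7358955.75/15) = 700.426
Cutoffs: 1027.875 ± 2·700.426 → [-373.0, 2428.7]
Outside: 2685, 2869 → excluded.
Retained (n=14): Σ = 10892, mean = 10892/14 = 778.000

778.0 ms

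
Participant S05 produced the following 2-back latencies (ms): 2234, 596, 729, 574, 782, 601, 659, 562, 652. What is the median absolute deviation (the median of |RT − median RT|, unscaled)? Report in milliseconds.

Sorted: 562, 574, 596, 601, 652, 659, 729, 782, 2234 → median = 652
|x − 652|: 1582, 56, 77, 78, 130, 51, 7, 90, 0
Sorted deviations: 0, 7, 51, 56, 77, 78, 90, 130, 1582 → MAD = 77

77 ms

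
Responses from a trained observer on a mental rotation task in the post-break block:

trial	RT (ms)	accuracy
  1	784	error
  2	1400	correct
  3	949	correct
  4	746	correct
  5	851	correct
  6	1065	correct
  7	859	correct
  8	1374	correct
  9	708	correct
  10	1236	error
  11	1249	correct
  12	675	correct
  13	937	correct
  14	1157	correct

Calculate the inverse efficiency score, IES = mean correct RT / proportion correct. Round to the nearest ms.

1164 ms

Correct trials (n=12): 1400, 949, 746, 851, 1065, 859, 1374, 708, 1249, 675, 937, 1157
Mean correct RT = 11970/12 = 997.5000 ms
Proportion correct = 12/14
IES = 997.5000 / (12/14) = 1163.750 ms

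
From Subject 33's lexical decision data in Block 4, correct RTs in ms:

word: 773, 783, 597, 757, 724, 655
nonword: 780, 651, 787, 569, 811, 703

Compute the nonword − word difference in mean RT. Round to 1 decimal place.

2.0 ms

M(word) = 4289/6 = 714.833
M(nonword) = 4301/6 = 716.833
Difference = 716.833 − 714.833 = 2.000 ms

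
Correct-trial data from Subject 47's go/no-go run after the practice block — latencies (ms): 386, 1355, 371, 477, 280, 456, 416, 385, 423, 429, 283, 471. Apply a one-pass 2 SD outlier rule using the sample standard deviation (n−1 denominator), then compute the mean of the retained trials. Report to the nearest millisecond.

n = 12, ΣRT = 5732, M = 477.667
Σ(x−M)² = 884722.67; s = √(884722.67/11) = 283.601
Cutoffs: 477.667 ± 2·283.601 → [-89.5, 1044.9]
Outside: 1355 → excluded.
Retained (n=11): Σ = 4377, mean = 4377/11 = 397.909

398 ms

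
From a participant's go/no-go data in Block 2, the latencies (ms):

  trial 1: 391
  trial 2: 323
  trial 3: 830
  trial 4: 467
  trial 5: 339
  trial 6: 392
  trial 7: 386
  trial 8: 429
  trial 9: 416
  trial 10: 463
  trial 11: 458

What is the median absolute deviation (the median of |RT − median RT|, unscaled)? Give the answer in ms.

42 ms

Sorted: 323, 339, 386, 391, 392, 416, 429, 458, 463, 467, 830 → median = 416
|x − 416|: 25, 93, 414, 51, 77, 24, 30, 13, 0, 47, 42
Sorted deviations: 0, 13, 24, 25, 30, 42, 47, 51, 77, 93, 414 → MAD = 42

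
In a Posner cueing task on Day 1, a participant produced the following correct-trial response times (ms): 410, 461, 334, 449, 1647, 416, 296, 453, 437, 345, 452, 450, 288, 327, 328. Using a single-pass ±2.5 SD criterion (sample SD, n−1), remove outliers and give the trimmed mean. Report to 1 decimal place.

n = 15, ΣRT = 7093, M = 472.867
Σ(x−M)² = 1532479.73; s = √(1532479.73/14) = 330.852
Cutoffs: 472.867 ± 2.5·330.852 → [-354.3, 1300.0]
Outside: 1647 → excluded.
Retained (n=14): Σ = 5446, mean = 5446/14 = 389.000

389.0 ms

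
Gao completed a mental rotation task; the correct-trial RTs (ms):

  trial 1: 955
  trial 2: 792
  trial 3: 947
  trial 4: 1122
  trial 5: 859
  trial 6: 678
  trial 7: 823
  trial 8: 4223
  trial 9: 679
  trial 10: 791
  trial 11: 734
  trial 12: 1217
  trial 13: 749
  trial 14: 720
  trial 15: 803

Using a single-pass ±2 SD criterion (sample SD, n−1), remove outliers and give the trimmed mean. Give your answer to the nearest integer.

n = 15, ΣRT = 16092, M = 1072.800
Σ(x−M)² = 10970884.40; s = √(10970884.40/14) = 885.231
Cutoffs: 1072.800 ± 2·885.231 → [-697.7, 2843.3]
Outside: 4223 → excluded.
Retained (n=14): Σ = 11869, mean = 11869/14 = 847.786

848 ms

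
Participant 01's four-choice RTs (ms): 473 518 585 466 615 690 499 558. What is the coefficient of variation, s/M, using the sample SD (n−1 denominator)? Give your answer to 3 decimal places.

0.140

n = 8, Σ = 4404, M = 550.5000
Σ(x−M)² = 41722.000; s = √(41722.000/7) = 77.2029
CV = 77.2029 / 550.5000 = 0.14024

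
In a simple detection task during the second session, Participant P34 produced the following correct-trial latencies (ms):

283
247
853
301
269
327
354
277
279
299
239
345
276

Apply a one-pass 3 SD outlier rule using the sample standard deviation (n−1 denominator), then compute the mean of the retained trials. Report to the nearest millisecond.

n = 13, ΣRT = 4349, M = 334.538
Σ(x−M)² = 305299.23; s = √(305299.23/12) = 159.504
Cutoffs: 334.538 ± 3·159.504 → [-144.0, 813.1]
Outside: 853 → excluded.
Retained (n=12): Σ = 3496, mean = 3496/12 = 291.333

291 ms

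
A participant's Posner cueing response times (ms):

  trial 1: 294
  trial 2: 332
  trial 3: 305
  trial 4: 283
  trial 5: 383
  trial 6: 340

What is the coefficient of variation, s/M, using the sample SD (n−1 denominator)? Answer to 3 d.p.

n = 6, Σ = 1937, M = 322.8333
Σ(x−M)² = 6734.833; s = √(6734.833/5) = 36.7010
CV = 36.7010 / 322.8333 = 0.11368

0.114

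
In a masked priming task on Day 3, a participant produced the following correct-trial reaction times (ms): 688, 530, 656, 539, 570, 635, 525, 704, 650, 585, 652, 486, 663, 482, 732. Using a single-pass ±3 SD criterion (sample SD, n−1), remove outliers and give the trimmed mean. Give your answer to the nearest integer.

n = 15, ΣRT = 9097, M = 606.467
Σ(x−M)² = 91181.73; s = √(91181.73/14) = 80.703
Cutoffs: 606.467 ± 3·80.703 → [364.4, 848.6]
No RTs fall outside the cutoffs; all 15 retained. Mean = 9097/15 = 606.467

606 ms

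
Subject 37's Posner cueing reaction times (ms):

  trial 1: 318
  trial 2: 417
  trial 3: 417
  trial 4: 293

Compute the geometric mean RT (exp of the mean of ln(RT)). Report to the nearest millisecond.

357 ms

ln(RT): 5.7621, 6.0331, 6.0331, 5.6802
Mean ln(RT) = 23.5084/4 = 5.87710
Geometric mean = exp(5.87710) = 356.77 ms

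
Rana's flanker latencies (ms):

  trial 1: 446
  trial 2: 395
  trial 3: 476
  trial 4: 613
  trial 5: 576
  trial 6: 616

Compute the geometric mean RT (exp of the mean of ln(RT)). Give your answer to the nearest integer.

ln(RT): 6.1003, 5.9789, 6.1654, 6.4184, 6.3561, 6.4232
Mean ln(RT) = 37.4423/6 = 6.24039
Geometric mean = exp(6.24039) = 513.06 ms

513 ms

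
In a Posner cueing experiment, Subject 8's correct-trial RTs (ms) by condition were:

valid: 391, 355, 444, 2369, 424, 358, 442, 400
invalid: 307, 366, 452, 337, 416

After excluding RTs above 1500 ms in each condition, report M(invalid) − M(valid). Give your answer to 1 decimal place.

valid: exclude 2369
M(valid) = 2814/7 = 402.000
M(invalid) = 1878/5 = 375.600
Difference = 375.600 − 402.000 = -26.400 ms

-26.4 ms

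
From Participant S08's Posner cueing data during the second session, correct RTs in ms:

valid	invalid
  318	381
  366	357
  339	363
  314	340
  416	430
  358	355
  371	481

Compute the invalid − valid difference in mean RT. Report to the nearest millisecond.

M(valid) = 2482/7 = 354.571
M(invalid) = 2707/7 = 386.714
Difference = 386.714 − 354.571 = 32.143 ms

32 ms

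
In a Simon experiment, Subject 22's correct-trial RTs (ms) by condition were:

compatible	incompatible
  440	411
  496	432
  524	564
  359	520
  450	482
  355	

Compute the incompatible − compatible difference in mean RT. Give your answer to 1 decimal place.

44.5 ms

M(compatible) = 2624/6 = 437.333
M(incompatible) = 2409/5 = 481.800
Difference = 481.800 − 437.333 = 44.467 ms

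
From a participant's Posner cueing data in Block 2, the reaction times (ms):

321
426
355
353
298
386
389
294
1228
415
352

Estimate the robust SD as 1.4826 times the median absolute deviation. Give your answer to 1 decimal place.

50.4 ms

Sorted: 294, 298, 321, 352, 353, 355, 386, 389, 415, 426, 1228 → median = 355
|x − 355| sorted: 0, 2, 3, 31, 34, 34, 57, 60, 61, 71, 873 → MAD = 34
Robust SD ≈ 1.4826 × 34 = 50.408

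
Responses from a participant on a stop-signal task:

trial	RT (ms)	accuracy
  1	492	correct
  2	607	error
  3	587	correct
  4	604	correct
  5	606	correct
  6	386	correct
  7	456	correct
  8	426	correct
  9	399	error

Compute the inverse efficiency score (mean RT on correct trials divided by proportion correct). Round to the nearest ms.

653 ms

Correct trials (n=7): 492, 587, 604, 606, 386, 456, 426
Mean correct RT = 3557/7 = 508.1429 ms
Proportion correct = 7/9
IES = 508.1429 / (7/9) = 653.327 ms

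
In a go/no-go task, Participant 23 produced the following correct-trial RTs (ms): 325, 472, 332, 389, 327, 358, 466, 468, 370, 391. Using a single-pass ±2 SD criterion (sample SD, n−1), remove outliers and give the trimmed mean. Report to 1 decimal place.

389.8 ms

n = 10, ΣRT = 3898, M = 389.800
Σ(x−M)² = 31567.60; s = √(31567.60/9) = 59.224
Cutoffs: 389.800 ± 2·59.224 → [271.4, 508.2]
No RTs fall outside the cutoffs; all 10 retained. Mean = 3898/10 = 389.800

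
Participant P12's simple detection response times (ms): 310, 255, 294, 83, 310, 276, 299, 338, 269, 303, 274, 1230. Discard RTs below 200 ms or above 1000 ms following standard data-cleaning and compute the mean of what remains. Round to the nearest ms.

Excluded: 83, 1230
Retained (n=10): Σ = 2928
Mean = 2928/10 = 292.8000

293 ms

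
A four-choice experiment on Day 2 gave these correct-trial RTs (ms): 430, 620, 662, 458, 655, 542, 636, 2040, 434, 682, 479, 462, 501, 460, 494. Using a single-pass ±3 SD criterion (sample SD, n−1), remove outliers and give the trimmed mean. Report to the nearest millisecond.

537 ms

n = 15, ΣRT = 9555, M = 637.000
Σ(x−M)² = 2222660.00; s = √(2222660.00/14) = 398.449
Cutoffs: 637.000 ± 3·398.449 → [-558.3, 1832.3]
Outside: 2040 → excluded.
Retained (n=14): Σ = 7515, mean = 7515/14 = 536.786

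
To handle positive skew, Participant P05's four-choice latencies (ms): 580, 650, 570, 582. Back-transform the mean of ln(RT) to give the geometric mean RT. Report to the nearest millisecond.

ln(RT): 6.3630, 6.4770, 6.3456, 6.3665
Mean ln(RT) = 25.5521/4 = 6.38803
Geometric mean = exp(6.38803) = 594.68 ms

595 ms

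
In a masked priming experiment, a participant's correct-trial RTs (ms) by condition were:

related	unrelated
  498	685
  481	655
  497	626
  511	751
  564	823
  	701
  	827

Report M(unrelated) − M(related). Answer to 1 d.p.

213.8 ms

M(related) = 2551/5 = 510.200
M(unrelated) = 5068/7 = 724.000
Difference = 724.000 − 510.200 = 213.800 ms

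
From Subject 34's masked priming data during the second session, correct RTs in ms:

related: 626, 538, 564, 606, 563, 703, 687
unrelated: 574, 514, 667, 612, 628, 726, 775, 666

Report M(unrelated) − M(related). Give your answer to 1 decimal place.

32.8 ms

M(related) = 4287/7 = 612.429
M(unrelated) = 5162/8 = 645.250
Difference = 645.250 − 612.429 = 32.821 ms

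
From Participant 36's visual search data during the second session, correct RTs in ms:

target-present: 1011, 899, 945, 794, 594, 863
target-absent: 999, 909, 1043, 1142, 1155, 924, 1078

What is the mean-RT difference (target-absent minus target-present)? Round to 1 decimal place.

M(target-present) = 5106/6 = 851.000
M(target-absent) = 7250/7 = 1035.714
Difference = 1035.714 − 851.000 = 184.714 ms

184.7 ms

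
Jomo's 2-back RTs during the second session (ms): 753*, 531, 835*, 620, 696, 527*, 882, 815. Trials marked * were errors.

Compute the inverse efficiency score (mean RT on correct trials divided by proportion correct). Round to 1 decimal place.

1134.1 ms

Correct trials (n=5): 531, 620, 696, 882, 815
Mean correct RT = 3544/5 = 708.8000 ms
Proportion correct = 5/8
IES = 708.8000 / (5/8) = 1134.080 ms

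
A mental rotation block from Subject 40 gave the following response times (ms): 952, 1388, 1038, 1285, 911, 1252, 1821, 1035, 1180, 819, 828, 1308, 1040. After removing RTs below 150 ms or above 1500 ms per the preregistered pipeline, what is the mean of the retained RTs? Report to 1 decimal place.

Excluded: 1821
Retained (n=12): Σ = 13036
Mean = 13036/12 = 1086.3333

1086.3 ms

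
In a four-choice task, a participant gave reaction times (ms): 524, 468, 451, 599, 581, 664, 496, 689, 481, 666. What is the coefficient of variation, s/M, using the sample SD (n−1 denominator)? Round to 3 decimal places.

0.160

n = 10, Σ = 5619, M = 561.9000
Σ(x−M)² = 72596.900; s = √(72596.900/9) = 89.8127
CV = 89.8127 / 561.9000 = 0.15984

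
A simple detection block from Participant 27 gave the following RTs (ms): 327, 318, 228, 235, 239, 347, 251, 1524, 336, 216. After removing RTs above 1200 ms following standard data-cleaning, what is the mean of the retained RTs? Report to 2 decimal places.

277.44 ms

Excluded: 1524
Retained (n=9): Σ = 2497
Mean = 2497/9 = 277.4444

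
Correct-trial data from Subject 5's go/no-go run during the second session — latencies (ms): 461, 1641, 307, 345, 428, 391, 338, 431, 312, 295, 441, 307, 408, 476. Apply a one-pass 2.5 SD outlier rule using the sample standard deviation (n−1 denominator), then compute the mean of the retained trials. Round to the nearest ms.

380 ms

n = 14, ΣRT = 6581, M = 470.071
Σ(x−M)² = 1527344.93; s = √(1527344.93/13) = 342.765
Cutoffs: 470.071 ± 2.5·342.765 → [-386.8, 1327.0]
Outside: 1641 → excluded.
Retained (n=13): Σ = 4940, mean = 4940/13 = 380.000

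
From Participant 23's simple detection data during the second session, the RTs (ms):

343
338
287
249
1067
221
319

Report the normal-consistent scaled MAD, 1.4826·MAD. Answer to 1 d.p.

47.4 ms

Sorted: 221, 249, 287, 319, 338, 343, 1067 → median = 319
|x − 319| sorted: 0, 19, 24, 32, 70, 98, 748 → MAD = 32
Robust SD ≈ 1.4826 × 32 = 47.443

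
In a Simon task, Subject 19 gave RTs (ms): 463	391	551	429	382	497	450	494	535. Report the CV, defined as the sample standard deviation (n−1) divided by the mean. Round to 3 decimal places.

0.127

n = 9, Σ = 4192, M = 465.7778
Σ(x−M)² = 28045.556; s = √(28045.556/8) = 59.2089
CV = 59.2089 / 465.7778 = 0.12712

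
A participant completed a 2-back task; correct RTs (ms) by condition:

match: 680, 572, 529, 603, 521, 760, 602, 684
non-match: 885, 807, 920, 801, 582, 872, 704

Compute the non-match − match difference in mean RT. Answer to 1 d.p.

177.0 ms

M(match) = 4951/8 = 618.875
M(non-match) = 5571/7 = 795.857
Difference = 795.857 − 618.875 = 176.982 ms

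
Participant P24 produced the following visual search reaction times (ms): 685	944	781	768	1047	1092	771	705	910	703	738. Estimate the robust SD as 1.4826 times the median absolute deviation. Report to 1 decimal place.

Sorted: 685, 703, 705, 738, 768, 771, 781, 910, 944, 1047, 1092 → median = 771
|x − 771| sorted: 0, 3, 10, 33, 66, 68, 86, 139, 173, 276, 321 → MAD = 68
Robust SD ≈ 1.4826 × 68 = 100.817

100.8 ms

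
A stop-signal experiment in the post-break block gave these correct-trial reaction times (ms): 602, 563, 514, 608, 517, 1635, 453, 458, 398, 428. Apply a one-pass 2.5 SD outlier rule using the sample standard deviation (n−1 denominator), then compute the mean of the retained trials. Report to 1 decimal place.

n = 10, ΣRT = 6176, M = 617.600
Σ(x−M)² = 1196010.40; s = √(1196010.40/9) = 364.541
Cutoffs: 617.600 ± 2.5·364.541 → [-293.8, 1529.0]
Outside: 1635 → excluded.
Retained (n=9): Σ = 4541, mean = 4541/9 = 504.556

504.6 ms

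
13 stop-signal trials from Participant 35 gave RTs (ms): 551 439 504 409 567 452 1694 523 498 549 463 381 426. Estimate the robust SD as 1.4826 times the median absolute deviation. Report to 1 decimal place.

Sorted: 381, 409, 426, 439, 452, 463, 498, 504, 523, 549, 551, 567, 1694 → median = 498
|x − 498| sorted: 0, 6, 25, 35, 46, 51, 53, 59, 69, 72, 89, 117, 1196 → MAD = 53
Robust SD ≈ 1.4826 × 53 = 78.578

78.6 ms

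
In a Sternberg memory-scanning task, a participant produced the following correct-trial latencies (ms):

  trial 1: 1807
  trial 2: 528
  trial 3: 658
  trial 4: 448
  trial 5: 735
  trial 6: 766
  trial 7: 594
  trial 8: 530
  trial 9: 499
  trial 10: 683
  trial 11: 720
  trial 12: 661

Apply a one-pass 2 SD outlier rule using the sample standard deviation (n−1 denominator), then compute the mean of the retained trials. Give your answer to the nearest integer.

620 ms

n = 12, ΣRT = 8629, M = 719.083
Σ(x−M)² = 1404258.92; s = √(1404258.92/11) = 357.295
Cutoffs: 719.083 ± 2·357.295 → [4.5, 1433.7]
Outside: 1807 → excluded.
Retained (n=11): Σ = 6822, mean = 6822/11 = 620.182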